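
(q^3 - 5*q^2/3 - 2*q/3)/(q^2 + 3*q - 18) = q*(3*q^2 - 5*q - 2)/(3*(q^2 + 3*q - 18))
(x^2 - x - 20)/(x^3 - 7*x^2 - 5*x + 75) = (x + 4)/(x^2 - 2*x - 15)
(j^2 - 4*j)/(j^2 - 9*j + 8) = j*(j - 4)/(j^2 - 9*j + 8)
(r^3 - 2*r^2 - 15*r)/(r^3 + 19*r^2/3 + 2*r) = 3*(r^2 - 2*r - 15)/(3*r^2 + 19*r + 6)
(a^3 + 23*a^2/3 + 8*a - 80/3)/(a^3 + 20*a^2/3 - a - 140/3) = (3*a - 4)/(3*a - 7)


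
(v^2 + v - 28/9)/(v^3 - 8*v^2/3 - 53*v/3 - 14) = (v - 4/3)/(v^2 - 5*v - 6)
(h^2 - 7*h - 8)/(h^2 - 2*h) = (h^2 - 7*h - 8)/(h*(h - 2))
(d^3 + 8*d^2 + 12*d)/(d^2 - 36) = d*(d + 2)/(d - 6)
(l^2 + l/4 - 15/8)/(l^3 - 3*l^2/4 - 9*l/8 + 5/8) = (2*l + 3)/(2*l^2 + l - 1)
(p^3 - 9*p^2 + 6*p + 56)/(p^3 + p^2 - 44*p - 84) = (p - 4)/(p + 6)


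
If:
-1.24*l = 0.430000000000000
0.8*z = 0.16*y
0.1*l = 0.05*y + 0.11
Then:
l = -0.35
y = -2.89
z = -0.58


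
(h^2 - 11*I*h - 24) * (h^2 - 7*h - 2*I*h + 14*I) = h^4 - 7*h^3 - 13*I*h^3 - 46*h^2 + 91*I*h^2 + 322*h + 48*I*h - 336*I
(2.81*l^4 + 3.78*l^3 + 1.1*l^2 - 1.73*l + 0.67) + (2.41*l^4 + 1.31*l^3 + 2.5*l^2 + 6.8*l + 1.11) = 5.22*l^4 + 5.09*l^3 + 3.6*l^2 + 5.07*l + 1.78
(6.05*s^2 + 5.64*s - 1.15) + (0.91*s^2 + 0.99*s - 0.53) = 6.96*s^2 + 6.63*s - 1.68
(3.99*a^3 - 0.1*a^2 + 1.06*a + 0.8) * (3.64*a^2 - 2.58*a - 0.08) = 14.5236*a^5 - 10.6582*a^4 + 3.7972*a^3 + 0.1852*a^2 - 2.1488*a - 0.064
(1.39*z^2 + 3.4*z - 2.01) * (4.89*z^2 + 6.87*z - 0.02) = 6.7971*z^4 + 26.1753*z^3 + 13.5013*z^2 - 13.8767*z + 0.0402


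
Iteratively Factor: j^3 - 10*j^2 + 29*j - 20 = (j - 4)*(j^2 - 6*j + 5) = (j - 4)*(j - 1)*(j - 5)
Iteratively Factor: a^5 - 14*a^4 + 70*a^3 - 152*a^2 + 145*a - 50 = (a - 1)*(a^4 - 13*a^3 + 57*a^2 - 95*a + 50) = (a - 1)^2*(a^3 - 12*a^2 + 45*a - 50) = (a - 5)*(a - 1)^2*(a^2 - 7*a + 10) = (a - 5)*(a - 2)*(a - 1)^2*(a - 5)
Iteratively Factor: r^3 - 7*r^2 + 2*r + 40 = (r - 4)*(r^2 - 3*r - 10) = (r - 4)*(r + 2)*(r - 5)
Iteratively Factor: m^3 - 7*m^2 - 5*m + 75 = (m - 5)*(m^2 - 2*m - 15) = (m - 5)*(m + 3)*(m - 5)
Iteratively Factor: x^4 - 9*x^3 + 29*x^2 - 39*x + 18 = (x - 1)*(x^3 - 8*x^2 + 21*x - 18) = (x - 3)*(x - 1)*(x^2 - 5*x + 6) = (x - 3)*(x - 2)*(x - 1)*(x - 3)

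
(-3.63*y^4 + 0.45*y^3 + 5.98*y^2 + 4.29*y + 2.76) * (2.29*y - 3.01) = -8.3127*y^5 + 11.9568*y^4 + 12.3397*y^3 - 8.1757*y^2 - 6.5925*y - 8.3076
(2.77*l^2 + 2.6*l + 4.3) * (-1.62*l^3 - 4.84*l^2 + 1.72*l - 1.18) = -4.4874*l^5 - 17.6188*l^4 - 14.7856*l^3 - 19.6086*l^2 + 4.328*l - 5.074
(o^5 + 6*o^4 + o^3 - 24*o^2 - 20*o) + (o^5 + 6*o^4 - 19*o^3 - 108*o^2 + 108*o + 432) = 2*o^5 + 12*o^4 - 18*o^3 - 132*o^2 + 88*o + 432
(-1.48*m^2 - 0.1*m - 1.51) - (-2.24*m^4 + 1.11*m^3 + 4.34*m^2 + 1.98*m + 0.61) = 2.24*m^4 - 1.11*m^3 - 5.82*m^2 - 2.08*m - 2.12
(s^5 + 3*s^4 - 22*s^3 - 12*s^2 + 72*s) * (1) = s^5 + 3*s^4 - 22*s^3 - 12*s^2 + 72*s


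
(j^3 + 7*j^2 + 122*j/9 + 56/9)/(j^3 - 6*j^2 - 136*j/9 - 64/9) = (3*j^2 + 19*j + 28)/(3*j^2 - 20*j - 32)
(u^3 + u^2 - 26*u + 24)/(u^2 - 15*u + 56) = (u^3 + u^2 - 26*u + 24)/(u^2 - 15*u + 56)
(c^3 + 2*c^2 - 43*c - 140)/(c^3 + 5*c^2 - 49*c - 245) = (c + 4)/(c + 7)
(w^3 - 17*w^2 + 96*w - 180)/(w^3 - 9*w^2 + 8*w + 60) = (w - 6)/(w + 2)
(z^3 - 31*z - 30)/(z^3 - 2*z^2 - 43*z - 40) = (z - 6)/(z - 8)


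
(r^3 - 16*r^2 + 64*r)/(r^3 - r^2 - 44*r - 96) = r*(r - 8)/(r^2 + 7*r + 12)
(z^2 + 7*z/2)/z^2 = (z + 7/2)/z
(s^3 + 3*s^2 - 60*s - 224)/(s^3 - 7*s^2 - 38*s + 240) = (s^2 + 11*s + 28)/(s^2 + s - 30)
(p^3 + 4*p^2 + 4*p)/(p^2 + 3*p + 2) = p*(p + 2)/(p + 1)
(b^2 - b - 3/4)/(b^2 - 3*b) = (b^2 - b - 3/4)/(b*(b - 3))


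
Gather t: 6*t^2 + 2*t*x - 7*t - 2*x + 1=6*t^2 + t*(2*x - 7) - 2*x + 1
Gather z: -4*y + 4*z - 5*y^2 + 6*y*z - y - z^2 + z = -5*y^2 - 5*y - z^2 + z*(6*y + 5)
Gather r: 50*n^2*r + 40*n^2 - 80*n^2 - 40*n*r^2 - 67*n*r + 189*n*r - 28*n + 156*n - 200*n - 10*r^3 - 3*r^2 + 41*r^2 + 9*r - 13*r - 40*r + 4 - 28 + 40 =-40*n^2 - 72*n - 10*r^3 + r^2*(38 - 40*n) + r*(50*n^2 + 122*n - 44) + 16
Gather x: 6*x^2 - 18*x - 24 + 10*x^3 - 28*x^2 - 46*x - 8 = 10*x^3 - 22*x^2 - 64*x - 32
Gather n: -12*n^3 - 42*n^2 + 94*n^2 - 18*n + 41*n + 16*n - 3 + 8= -12*n^3 + 52*n^2 + 39*n + 5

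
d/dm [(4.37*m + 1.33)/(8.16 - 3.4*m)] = (136.61608*m - 327.878592)/(3.4*m - 8.16)^3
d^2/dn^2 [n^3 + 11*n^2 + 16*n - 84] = 6*n + 22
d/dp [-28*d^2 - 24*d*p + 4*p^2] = -24*d + 8*p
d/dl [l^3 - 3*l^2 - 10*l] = 3*l^2 - 6*l - 10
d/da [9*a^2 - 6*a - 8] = 18*a - 6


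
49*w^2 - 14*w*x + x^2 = (-7*w + x)^2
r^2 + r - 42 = (r - 6)*(r + 7)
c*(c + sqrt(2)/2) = c^2 + sqrt(2)*c/2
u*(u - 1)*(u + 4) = u^3 + 3*u^2 - 4*u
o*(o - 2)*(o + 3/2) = o^3 - o^2/2 - 3*o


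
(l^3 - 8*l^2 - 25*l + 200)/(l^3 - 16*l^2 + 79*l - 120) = (l + 5)/(l - 3)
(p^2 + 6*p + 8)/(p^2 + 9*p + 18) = (p^2 + 6*p + 8)/(p^2 + 9*p + 18)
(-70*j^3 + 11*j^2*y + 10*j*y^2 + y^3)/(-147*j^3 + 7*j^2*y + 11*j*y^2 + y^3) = (-10*j^2 + 3*j*y + y^2)/(-21*j^2 + 4*j*y + y^2)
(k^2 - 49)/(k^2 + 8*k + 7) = (k - 7)/(k + 1)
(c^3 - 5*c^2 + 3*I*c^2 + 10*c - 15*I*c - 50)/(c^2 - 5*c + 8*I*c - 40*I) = (c^2 + 3*I*c + 10)/(c + 8*I)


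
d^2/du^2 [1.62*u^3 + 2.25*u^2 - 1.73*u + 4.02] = 9.72*u + 4.5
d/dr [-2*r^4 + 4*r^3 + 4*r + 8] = -8*r^3 + 12*r^2 + 4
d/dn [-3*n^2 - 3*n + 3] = -6*n - 3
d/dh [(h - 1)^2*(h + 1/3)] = (h - 1)*(9*h - 1)/3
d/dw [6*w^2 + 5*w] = 12*w + 5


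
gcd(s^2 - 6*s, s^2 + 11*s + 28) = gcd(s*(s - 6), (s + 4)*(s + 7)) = 1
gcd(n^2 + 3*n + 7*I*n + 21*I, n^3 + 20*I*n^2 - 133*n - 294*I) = n + 7*I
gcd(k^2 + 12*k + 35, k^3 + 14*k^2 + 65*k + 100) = k + 5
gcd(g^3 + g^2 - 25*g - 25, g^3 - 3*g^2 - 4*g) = g + 1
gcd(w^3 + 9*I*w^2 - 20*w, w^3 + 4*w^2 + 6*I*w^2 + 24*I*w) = w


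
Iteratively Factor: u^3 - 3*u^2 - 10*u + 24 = (u - 4)*(u^2 + u - 6) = (u - 4)*(u - 2)*(u + 3)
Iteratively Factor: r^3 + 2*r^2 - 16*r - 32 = (r + 4)*(r^2 - 2*r - 8) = (r - 4)*(r + 4)*(r + 2)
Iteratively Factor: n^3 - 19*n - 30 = (n - 5)*(n^2 + 5*n + 6) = (n - 5)*(n + 2)*(n + 3)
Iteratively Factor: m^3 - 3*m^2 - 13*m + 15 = (m - 1)*(m^2 - 2*m - 15) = (m - 5)*(m - 1)*(m + 3)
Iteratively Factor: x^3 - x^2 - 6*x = (x + 2)*(x^2 - 3*x) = (x - 3)*(x + 2)*(x)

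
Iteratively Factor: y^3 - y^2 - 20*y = (y - 5)*(y^2 + 4*y) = (y - 5)*(y + 4)*(y)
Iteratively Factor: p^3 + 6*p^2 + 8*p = (p)*(p^2 + 6*p + 8) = p*(p + 2)*(p + 4)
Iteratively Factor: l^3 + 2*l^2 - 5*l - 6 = (l + 1)*(l^2 + l - 6) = (l + 1)*(l + 3)*(l - 2)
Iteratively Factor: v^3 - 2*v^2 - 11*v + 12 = (v + 3)*(v^2 - 5*v + 4) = (v - 1)*(v + 3)*(v - 4)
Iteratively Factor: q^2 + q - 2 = (q + 2)*(q - 1)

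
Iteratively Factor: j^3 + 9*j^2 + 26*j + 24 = (j + 2)*(j^2 + 7*j + 12) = (j + 2)*(j + 3)*(j + 4)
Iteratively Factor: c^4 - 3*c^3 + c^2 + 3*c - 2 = (c + 1)*(c^3 - 4*c^2 + 5*c - 2) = (c - 1)*(c + 1)*(c^2 - 3*c + 2) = (c - 2)*(c - 1)*(c + 1)*(c - 1)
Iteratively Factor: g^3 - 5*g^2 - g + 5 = (g - 1)*(g^2 - 4*g - 5) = (g - 1)*(g + 1)*(g - 5)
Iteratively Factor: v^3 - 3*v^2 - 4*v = (v)*(v^2 - 3*v - 4) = v*(v - 4)*(v + 1)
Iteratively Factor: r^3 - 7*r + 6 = (r + 3)*(r^2 - 3*r + 2) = (r - 2)*(r + 3)*(r - 1)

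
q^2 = q^2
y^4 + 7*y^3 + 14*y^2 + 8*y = y*(y + 1)*(y + 2)*(y + 4)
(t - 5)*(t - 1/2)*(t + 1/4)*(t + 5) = t^4 - t^3/4 - 201*t^2/8 + 25*t/4 + 25/8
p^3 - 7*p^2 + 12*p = p*(p - 4)*(p - 3)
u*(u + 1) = u^2 + u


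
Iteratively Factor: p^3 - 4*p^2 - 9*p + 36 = (p + 3)*(p^2 - 7*p + 12) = (p - 3)*(p + 3)*(p - 4)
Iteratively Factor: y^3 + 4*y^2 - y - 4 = (y + 1)*(y^2 + 3*y - 4) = (y + 1)*(y + 4)*(y - 1)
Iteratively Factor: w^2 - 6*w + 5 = (w - 1)*(w - 5)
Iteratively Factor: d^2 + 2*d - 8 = (d + 4)*(d - 2)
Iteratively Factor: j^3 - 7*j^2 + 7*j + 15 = (j + 1)*(j^2 - 8*j + 15) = (j - 5)*(j + 1)*(j - 3)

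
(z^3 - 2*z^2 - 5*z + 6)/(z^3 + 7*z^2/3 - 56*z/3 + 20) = 3*(z^3 - 2*z^2 - 5*z + 6)/(3*z^3 + 7*z^2 - 56*z + 60)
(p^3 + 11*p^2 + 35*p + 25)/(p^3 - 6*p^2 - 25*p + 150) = (p^2 + 6*p + 5)/(p^2 - 11*p + 30)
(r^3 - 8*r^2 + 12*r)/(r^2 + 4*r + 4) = r*(r^2 - 8*r + 12)/(r^2 + 4*r + 4)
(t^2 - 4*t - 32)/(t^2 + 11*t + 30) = (t^2 - 4*t - 32)/(t^2 + 11*t + 30)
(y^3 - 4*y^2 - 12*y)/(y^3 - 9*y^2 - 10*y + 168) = y*(y + 2)/(y^2 - 3*y - 28)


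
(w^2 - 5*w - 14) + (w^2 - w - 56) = 2*w^2 - 6*w - 70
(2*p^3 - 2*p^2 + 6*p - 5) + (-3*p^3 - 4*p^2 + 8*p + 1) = -p^3 - 6*p^2 + 14*p - 4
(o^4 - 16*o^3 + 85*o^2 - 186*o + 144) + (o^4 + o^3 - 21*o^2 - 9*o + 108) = 2*o^4 - 15*o^3 + 64*o^2 - 195*o + 252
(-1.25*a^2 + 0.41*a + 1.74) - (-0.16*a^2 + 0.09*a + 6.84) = -1.09*a^2 + 0.32*a - 5.1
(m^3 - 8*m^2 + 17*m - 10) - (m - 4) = m^3 - 8*m^2 + 16*m - 6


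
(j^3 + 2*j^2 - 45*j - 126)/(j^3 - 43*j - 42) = (j + 3)/(j + 1)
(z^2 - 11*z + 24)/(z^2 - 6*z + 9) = (z - 8)/(z - 3)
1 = 1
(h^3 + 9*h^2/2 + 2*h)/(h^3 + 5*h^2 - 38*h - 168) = h*(2*h + 1)/(2*(h^2 + h - 42))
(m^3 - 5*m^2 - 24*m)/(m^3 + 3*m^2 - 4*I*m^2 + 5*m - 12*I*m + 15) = m*(m - 8)/(m^2 - 4*I*m + 5)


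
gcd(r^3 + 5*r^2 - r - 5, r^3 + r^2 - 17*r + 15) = r^2 + 4*r - 5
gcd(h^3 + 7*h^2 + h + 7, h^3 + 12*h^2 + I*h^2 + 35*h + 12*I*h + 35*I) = h^2 + h*(7 + I) + 7*I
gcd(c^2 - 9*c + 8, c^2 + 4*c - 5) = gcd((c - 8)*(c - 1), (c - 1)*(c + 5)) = c - 1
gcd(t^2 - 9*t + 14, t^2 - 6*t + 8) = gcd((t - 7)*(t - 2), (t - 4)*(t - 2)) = t - 2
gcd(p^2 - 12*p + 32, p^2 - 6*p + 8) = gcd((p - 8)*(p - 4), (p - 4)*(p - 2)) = p - 4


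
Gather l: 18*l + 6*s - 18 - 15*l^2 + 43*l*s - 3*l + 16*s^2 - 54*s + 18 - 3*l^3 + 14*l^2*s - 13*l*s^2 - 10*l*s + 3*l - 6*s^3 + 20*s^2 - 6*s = -3*l^3 + l^2*(14*s - 15) + l*(-13*s^2 + 33*s + 18) - 6*s^3 + 36*s^2 - 54*s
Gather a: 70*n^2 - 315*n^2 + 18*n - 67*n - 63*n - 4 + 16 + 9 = -245*n^2 - 112*n + 21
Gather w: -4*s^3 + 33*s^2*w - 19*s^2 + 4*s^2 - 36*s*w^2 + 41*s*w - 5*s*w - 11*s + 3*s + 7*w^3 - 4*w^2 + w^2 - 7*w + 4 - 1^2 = -4*s^3 - 15*s^2 - 8*s + 7*w^3 + w^2*(-36*s - 3) + w*(33*s^2 + 36*s - 7) + 3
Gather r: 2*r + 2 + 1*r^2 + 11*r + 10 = r^2 + 13*r + 12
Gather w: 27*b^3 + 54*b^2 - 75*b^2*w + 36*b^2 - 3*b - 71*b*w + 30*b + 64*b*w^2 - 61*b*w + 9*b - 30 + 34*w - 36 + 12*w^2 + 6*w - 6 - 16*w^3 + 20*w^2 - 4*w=27*b^3 + 90*b^2 + 36*b - 16*w^3 + w^2*(64*b + 32) + w*(-75*b^2 - 132*b + 36) - 72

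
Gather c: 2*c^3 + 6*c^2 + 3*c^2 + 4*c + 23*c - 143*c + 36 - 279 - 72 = 2*c^3 + 9*c^2 - 116*c - 315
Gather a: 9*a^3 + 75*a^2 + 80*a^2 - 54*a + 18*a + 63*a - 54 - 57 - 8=9*a^3 + 155*a^2 + 27*a - 119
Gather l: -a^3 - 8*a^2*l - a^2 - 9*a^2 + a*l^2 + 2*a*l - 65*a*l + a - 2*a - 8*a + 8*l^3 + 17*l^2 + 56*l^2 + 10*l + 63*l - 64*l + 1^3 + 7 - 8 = -a^3 - 10*a^2 - 9*a + 8*l^3 + l^2*(a + 73) + l*(-8*a^2 - 63*a + 9)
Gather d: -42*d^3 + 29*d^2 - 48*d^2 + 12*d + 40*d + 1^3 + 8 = -42*d^3 - 19*d^2 + 52*d + 9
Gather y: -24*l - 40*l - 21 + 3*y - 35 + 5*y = -64*l + 8*y - 56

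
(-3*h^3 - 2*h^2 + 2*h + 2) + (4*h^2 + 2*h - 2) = -3*h^3 + 2*h^2 + 4*h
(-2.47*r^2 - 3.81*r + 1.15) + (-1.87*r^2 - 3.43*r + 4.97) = -4.34*r^2 - 7.24*r + 6.12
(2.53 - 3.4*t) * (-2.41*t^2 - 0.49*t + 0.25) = 8.194*t^3 - 4.4313*t^2 - 2.0897*t + 0.6325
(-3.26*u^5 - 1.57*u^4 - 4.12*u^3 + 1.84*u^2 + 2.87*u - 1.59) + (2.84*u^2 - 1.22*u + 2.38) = -3.26*u^5 - 1.57*u^4 - 4.12*u^3 + 4.68*u^2 + 1.65*u + 0.79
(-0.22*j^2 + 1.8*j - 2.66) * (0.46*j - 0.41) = -0.1012*j^3 + 0.9182*j^2 - 1.9616*j + 1.0906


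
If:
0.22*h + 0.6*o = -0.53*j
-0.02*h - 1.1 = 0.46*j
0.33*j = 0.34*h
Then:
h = -2.23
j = -2.29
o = 2.84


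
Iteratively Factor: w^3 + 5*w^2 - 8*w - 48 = (w + 4)*(w^2 + w - 12) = (w - 3)*(w + 4)*(w + 4)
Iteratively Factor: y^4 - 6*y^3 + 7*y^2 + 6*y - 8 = (y - 4)*(y^3 - 2*y^2 - y + 2) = (y - 4)*(y - 2)*(y^2 - 1) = (y - 4)*(y - 2)*(y + 1)*(y - 1)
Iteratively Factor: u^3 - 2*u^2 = (u)*(u^2 - 2*u) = u^2*(u - 2)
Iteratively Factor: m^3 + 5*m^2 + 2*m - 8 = (m + 4)*(m^2 + m - 2) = (m - 1)*(m + 4)*(m + 2)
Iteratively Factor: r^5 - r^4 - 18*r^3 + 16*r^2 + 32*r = (r - 4)*(r^4 + 3*r^3 - 6*r^2 - 8*r) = (r - 4)*(r + 1)*(r^3 + 2*r^2 - 8*r) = (r - 4)*(r + 1)*(r + 4)*(r^2 - 2*r) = r*(r - 4)*(r + 1)*(r + 4)*(r - 2)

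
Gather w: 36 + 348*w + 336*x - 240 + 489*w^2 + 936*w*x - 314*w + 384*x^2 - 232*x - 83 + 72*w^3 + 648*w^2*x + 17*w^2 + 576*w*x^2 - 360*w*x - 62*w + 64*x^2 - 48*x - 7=72*w^3 + w^2*(648*x + 506) + w*(576*x^2 + 576*x - 28) + 448*x^2 + 56*x - 294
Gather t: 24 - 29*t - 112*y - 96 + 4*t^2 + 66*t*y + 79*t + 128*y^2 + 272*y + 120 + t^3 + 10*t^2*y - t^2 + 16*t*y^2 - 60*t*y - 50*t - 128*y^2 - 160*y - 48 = t^3 + t^2*(10*y + 3) + t*(16*y^2 + 6*y)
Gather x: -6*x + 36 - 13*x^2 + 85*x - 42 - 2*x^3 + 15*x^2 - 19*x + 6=-2*x^3 + 2*x^2 + 60*x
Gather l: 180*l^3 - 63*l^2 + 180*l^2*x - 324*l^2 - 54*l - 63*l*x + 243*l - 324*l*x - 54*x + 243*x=180*l^3 + l^2*(180*x - 387) + l*(189 - 387*x) + 189*x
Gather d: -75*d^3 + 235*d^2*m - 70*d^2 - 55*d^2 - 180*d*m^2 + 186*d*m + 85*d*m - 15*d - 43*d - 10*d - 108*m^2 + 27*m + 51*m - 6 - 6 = -75*d^3 + d^2*(235*m - 125) + d*(-180*m^2 + 271*m - 68) - 108*m^2 + 78*m - 12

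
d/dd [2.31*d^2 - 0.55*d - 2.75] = 4.62*d - 0.55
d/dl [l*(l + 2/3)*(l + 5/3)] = 3*l^2 + 14*l/3 + 10/9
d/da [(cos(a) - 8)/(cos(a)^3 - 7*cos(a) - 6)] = (3*cos(a)/2 - 12*cos(2*a) + cos(3*a)/2 + 50)*sin(a)/(-cos(a)^3 + 7*cos(a) + 6)^2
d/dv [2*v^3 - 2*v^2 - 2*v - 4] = 6*v^2 - 4*v - 2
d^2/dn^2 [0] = 0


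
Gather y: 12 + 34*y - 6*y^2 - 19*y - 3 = -6*y^2 + 15*y + 9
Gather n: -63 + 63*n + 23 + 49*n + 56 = 112*n + 16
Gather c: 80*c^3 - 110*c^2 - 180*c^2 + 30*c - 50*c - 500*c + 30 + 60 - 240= 80*c^3 - 290*c^2 - 520*c - 150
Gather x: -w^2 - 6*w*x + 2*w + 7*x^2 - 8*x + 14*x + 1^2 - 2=-w^2 + 2*w + 7*x^2 + x*(6 - 6*w) - 1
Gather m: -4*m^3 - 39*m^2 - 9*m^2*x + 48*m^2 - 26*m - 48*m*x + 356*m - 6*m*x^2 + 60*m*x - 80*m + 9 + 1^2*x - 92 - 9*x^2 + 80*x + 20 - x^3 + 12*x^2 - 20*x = -4*m^3 + m^2*(9 - 9*x) + m*(-6*x^2 + 12*x + 250) - x^3 + 3*x^2 + 61*x - 63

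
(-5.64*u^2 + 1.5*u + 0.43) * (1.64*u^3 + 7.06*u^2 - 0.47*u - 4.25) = -9.2496*u^5 - 37.3584*u^4 + 13.946*u^3 + 26.3008*u^2 - 6.5771*u - 1.8275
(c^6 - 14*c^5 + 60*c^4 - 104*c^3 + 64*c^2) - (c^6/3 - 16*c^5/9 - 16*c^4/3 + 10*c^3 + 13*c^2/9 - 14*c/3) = 2*c^6/3 - 110*c^5/9 + 196*c^4/3 - 114*c^3 + 563*c^2/9 + 14*c/3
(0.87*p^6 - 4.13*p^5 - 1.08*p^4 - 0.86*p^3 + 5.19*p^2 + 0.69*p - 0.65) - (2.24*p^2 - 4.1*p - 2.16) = 0.87*p^6 - 4.13*p^5 - 1.08*p^4 - 0.86*p^3 + 2.95*p^2 + 4.79*p + 1.51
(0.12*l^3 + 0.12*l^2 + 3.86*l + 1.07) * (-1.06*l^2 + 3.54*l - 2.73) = -0.1272*l^5 + 0.2976*l^4 - 3.9944*l^3 + 12.2026*l^2 - 6.75*l - 2.9211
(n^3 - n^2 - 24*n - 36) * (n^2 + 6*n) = n^5 + 5*n^4 - 30*n^3 - 180*n^2 - 216*n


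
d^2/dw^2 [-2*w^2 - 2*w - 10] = -4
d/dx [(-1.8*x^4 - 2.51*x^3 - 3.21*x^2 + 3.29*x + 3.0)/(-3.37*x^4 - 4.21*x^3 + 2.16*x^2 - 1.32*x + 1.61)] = (-0.880699999999997*x^6 - 29.4114*x^5 + 21.4542*x^4 + 63.1762*x^3 + 22.8975*x^2 - 23.2962*x + 9.2569)/(11.3569*x^8 + 28.3754*x^7 + 3.1657*x^6 - 9.2904*x^5 + 4.9286*x^4 - 19.2586*x^3 + 8.6976*x^2 - 4.2504*x + 2.5921)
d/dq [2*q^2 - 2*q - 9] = 4*q - 2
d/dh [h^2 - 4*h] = 2*h - 4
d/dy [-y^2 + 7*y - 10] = 7 - 2*y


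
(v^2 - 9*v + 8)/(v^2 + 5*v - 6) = (v - 8)/(v + 6)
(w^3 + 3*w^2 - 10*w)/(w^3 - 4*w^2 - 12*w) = (-w^2 - 3*w + 10)/(-w^2 + 4*w + 12)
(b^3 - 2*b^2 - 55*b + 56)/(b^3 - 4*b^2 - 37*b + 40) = (b + 7)/(b + 5)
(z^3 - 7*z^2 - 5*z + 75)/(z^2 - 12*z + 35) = (z^2 - 2*z - 15)/(z - 7)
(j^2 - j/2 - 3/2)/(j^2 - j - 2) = (j - 3/2)/(j - 2)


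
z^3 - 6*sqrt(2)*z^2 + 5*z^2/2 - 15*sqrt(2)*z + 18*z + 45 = (z + 5/2)*(z - 3*sqrt(2))^2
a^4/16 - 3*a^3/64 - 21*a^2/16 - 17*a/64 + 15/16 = (a/4 + 1/4)*(a/4 + 1)*(a - 5)*(a - 3/4)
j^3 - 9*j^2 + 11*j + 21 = (j - 7)*(j - 3)*(j + 1)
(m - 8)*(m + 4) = m^2 - 4*m - 32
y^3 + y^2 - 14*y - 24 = (y - 4)*(y + 2)*(y + 3)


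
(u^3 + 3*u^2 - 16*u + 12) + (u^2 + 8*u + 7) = u^3 + 4*u^2 - 8*u + 19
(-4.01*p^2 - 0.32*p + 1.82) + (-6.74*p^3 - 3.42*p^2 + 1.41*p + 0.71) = -6.74*p^3 - 7.43*p^2 + 1.09*p + 2.53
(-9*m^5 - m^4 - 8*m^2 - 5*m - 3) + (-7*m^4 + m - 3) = -9*m^5 - 8*m^4 - 8*m^2 - 4*m - 6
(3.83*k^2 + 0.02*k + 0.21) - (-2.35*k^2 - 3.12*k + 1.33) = 6.18*k^2 + 3.14*k - 1.12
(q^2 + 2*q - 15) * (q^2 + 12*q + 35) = q^4 + 14*q^3 + 44*q^2 - 110*q - 525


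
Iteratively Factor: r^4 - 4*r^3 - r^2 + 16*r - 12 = (r - 2)*(r^3 - 2*r^2 - 5*r + 6) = (r - 2)*(r - 1)*(r^2 - r - 6) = (r - 2)*(r - 1)*(r + 2)*(r - 3)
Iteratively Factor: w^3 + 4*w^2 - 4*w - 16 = (w + 2)*(w^2 + 2*w - 8) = (w + 2)*(w + 4)*(w - 2)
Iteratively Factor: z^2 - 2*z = (z)*(z - 2)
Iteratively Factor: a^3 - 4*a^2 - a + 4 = (a - 4)*(a^2 - 1) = (a - 4)*(a - 1)*(a + 1)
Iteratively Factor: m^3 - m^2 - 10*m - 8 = (m + 2)*(m^2 - 3*m - 4) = (m - 4)*(m + 2)*(m + 1)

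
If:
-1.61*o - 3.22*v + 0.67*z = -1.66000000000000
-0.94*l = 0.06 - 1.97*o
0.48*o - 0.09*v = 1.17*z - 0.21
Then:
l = 4.74527176272914*z - 0.71691366648417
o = 2.2642413487134*z - 0.311623779946761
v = 0.67133984028394 - 0.924046140195208*z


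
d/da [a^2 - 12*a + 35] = 2*a - 12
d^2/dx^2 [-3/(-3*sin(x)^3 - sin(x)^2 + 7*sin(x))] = 3*(-81*sin(x)^3 - 33*sin(x)^2 + 146*sin(x) + 69 - 169/sin(x) - 42/sin(x)^2 + 98/sin(x)^3)/(3*sin(x)^2 + sin(x) - 7)^3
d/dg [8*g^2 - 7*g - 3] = 16*g - 7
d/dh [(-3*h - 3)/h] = 3/h^2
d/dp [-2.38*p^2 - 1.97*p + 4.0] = -4.76*p - 1.97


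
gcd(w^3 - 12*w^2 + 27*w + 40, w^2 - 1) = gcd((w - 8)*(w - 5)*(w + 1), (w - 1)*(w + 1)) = w + 1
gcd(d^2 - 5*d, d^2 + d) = d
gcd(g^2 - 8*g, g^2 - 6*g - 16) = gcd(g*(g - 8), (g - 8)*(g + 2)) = g - 8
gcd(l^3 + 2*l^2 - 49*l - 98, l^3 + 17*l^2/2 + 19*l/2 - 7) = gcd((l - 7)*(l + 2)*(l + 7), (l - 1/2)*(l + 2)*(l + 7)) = l^2 + 9*l + 14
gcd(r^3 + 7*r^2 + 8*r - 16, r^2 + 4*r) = r + 4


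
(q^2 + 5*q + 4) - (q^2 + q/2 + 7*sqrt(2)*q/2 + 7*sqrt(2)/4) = -7*sqrt(2)*q/2 + 9*q/2 - 7*sqrt(2)/4 + 4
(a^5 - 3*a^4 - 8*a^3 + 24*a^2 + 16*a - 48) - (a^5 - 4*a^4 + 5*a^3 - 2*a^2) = a^4 - 13*a^3 + 26*a^2 + 16*a - 48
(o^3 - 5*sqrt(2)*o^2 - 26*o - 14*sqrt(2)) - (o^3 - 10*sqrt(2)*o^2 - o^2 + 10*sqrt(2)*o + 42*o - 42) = o^2 + 5*sqrt(2)*o^2 - 68*o - 10*sqrt(2)*o - 14*sqrt(2) + 42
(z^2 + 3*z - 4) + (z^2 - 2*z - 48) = 2*z^2 + z - 52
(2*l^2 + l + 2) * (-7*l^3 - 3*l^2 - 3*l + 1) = -14*l^5 - 13*l^4 - 23*l^3 - 7*l^2 - 5*l + 2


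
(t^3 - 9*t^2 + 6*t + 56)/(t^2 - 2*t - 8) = t - 7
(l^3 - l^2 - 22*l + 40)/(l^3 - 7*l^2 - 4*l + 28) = (l^2 + l - 20)/(l^2 - 5*l - 14)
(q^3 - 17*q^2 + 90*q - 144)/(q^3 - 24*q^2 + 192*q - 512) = (q^2 - 9*q + 18)/(q^2 - 16*q + 64)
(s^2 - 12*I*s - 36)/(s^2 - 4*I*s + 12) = (s - 6*I)/(s + 2*I)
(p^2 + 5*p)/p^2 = (p + 5)/p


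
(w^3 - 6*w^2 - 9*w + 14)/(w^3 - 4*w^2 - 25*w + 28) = (w + 2)/(w + 4)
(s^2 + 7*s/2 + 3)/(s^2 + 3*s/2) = (s + 2)/s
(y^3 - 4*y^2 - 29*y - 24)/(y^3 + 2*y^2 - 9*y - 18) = (y^2 - 7*y - 8)/(y^2 - y - 6)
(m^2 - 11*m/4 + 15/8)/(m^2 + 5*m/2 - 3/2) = (8*m^2 - 22*m + 15)/(4*(2*m^2 + 5*m - 3))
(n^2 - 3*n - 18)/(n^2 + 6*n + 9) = (n - 6)/(n + 3)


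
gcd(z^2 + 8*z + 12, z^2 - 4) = z + 2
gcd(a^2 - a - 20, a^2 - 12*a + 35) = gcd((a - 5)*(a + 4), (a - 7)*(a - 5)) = a - 5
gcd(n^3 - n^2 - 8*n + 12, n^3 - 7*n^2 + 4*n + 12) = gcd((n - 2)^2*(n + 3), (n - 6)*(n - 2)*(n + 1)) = n - 2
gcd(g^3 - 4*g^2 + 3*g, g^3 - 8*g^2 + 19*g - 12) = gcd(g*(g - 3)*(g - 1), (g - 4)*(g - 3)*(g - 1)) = g^2 - 4*g + 3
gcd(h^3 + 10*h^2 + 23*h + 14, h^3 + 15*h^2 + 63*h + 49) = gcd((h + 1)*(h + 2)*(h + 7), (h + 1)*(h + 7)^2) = h^2 + 8*h + 7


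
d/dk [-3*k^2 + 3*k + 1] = 3 - 6*k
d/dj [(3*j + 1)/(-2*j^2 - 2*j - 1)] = (6*j^2 + 4*j - 1)/(4*j^4 + 8*j^3 + 8*j^2 + 4*j + 1)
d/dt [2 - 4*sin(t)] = -4*cos(t)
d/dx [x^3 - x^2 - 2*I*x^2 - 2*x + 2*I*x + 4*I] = 3*x^2 - 2*x - 4*I*x - 2 + 2*I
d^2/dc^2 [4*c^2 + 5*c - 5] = 8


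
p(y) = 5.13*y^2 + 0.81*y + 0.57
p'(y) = 10.26*y + 0.81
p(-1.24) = 7.45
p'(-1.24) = -11.91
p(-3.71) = 68.17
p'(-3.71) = -37.25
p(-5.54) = 153.53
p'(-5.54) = -56.03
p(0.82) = 4.68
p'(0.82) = 9.22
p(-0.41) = 1.10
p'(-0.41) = -3.40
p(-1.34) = 8.70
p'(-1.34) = -12.94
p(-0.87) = 3.75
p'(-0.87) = -8.12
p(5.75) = 174.84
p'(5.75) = 59.80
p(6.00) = 190.11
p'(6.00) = 62.37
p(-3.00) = 44.31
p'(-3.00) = -29.97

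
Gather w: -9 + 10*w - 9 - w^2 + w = -w^2 + 11*w - 18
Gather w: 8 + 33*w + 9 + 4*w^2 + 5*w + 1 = 4*w^2 + 38*w + 18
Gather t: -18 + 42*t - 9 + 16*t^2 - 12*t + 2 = 16*t^2 + 30*t - 25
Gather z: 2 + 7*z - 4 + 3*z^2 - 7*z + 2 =3*z^2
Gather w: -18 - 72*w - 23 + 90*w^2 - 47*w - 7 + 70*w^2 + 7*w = 160*w^2 - 112*w - 48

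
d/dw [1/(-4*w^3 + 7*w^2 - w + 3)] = (12*w^2 - 14*w + 1)/(4*w^3 - 7*w^2 + w - 3)^2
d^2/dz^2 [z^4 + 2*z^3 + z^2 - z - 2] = 12*z^2 + 12*z + 2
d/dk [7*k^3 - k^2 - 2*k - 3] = 21*k^2 - 2*k - 2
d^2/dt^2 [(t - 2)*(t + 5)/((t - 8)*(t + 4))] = 2*(7*t^3 + 66*t^2 + 408*t + 160)/(t^6 - 12*t^5 - 48*t^4 + 704*t^3 + 1536*t^2 - 12288*t - 32768)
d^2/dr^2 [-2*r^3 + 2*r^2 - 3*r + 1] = 4 - 12*r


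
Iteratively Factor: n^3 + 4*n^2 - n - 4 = (n + 4)*(n^2 - 1) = (n + 1)*(n + 4)*(n - 1)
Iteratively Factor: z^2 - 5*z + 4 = (z - 4)*(z - 1)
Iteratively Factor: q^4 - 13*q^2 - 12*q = (q + 3)*(q^3 - 3*q^2 - 4*q) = (q - 4)*(q + 3)*(q^2 + q) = q*(q - 4)*(q + 3)*(q + 1)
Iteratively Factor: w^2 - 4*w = (w - 4)*(w)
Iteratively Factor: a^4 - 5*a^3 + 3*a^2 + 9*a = (a - 3)*(a^3 - 2*a^2 - 3*a) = (a - 3)^2*(a^2 + a) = a*(a - 3)^2*(a + 1)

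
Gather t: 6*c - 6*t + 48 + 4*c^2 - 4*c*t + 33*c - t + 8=4*c^2 + 39*c + t*(-4*c - 7) + 56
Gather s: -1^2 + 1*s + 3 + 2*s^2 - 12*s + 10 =2*s^2 - 11*s + 12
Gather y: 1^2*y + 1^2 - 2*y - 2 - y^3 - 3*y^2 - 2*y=-y^3 - 3*y^2 - 3*y - 1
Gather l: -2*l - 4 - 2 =-2*l - 6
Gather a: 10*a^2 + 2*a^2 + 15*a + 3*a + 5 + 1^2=12*a^2 + 18*a + 6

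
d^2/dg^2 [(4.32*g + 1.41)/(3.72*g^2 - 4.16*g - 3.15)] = ((25.452 - 96.4224*g)*(-3.72*g^2 + 4.16*g + 3.15) - (4.32*g + 1.41)*(7.44*g - 4.16)*(14.88*g - 8.32))/(-3.72*g^2 + 4.16*g + 3.15)^3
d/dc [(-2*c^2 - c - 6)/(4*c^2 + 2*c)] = 3*(4*c + 1)/(c^2*(4*c^2 + 4*c + 1))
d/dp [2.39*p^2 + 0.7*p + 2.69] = 4.78*p + 0.7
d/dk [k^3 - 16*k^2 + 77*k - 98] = 3*k^2 - 32*k + 77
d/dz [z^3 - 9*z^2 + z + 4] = 3*z^2 - 18*z + 1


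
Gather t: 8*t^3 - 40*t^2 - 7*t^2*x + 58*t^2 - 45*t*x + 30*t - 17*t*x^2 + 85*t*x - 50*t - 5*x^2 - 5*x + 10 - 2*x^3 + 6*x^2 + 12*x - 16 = 8*t^3 + t^2*(18 - 7*x) + t*(-17*x^2 + 40*x - 20) - 2*x^3 + x^2 + 7*x - 6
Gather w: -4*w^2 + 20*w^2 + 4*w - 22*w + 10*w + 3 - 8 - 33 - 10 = 16*w^2 - 8*w - 48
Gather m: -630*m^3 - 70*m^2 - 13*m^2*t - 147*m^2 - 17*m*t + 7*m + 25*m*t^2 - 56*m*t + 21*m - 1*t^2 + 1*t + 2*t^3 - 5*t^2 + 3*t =-630*m^3 + m^2*(-13*t - 217) + m*(25*t^2 - 73*t + 28) + 2*t^3 - 6*t^2 + 4*t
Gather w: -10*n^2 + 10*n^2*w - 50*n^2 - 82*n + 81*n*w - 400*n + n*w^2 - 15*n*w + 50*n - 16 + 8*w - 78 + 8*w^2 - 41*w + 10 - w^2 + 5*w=-60*n^2 - 432*n + w^2*(n + 7) + w*(10*n^2 + 66*n - 28) - 84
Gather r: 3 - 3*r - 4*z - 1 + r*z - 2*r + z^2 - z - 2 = r*(z - 5) + z^2 - 5*z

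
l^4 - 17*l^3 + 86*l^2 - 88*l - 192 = (l - 8)*(l - 6)*(l - 4)*(l + 1)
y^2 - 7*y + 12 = (y - 4)*(y - 3)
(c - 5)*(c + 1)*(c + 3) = c^3 - c^2 - 17*c - 15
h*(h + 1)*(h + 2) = h^3 + 3*h^2 + 2*h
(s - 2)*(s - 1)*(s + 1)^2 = s^4 - s^3 - 3*s^2 + s + 2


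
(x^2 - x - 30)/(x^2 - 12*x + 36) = (x + 5)/(x - 6)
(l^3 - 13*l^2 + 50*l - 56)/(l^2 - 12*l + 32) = (l^2 - 9*l + 14)/(l - 8)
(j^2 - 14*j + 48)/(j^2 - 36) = (j - 8)/(j + 6)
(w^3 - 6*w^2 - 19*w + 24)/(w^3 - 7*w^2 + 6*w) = (w^2 - 5*w - 24)/(w*(w - 6))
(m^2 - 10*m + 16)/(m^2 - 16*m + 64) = (m - 2)/(m - 8)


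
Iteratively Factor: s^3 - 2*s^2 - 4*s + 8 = (s - 2)*(s^2 - 4) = (s - 2)^2*(s + 2)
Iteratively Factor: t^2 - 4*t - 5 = (t + 1)*(t - 5)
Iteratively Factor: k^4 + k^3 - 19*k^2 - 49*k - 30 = (k + 2)*(k^3 - k^2 - 17*k - 15) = (k - 5)*(k + 2)*(k^2 + 4*k + 3) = (k - 5)*(k + 1)*(k + 2)*(k + 3)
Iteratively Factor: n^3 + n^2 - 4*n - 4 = (n + 2)*(n^2 - n - 2) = (n + 1)*(n + 2)*(n - 2)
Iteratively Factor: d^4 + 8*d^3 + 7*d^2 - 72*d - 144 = (d - 3)*(d^3 + 11*d^2 + 40*d + 48) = (d - 3)*(d + 4)*(d^2 + 7*d + 12) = (d - 3)*(d + 4)^2*(d + 3)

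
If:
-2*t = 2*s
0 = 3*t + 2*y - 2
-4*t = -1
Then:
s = -1/4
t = 1/4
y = 5/8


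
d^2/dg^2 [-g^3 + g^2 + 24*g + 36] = 2 - 6*g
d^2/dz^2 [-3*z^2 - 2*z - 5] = -6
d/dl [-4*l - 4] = -4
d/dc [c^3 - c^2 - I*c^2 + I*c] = 3*c^2 - 2*c - 2*I*c + I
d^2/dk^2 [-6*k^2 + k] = -12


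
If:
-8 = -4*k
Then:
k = 2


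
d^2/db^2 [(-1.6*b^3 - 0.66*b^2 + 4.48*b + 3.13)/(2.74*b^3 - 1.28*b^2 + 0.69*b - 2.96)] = (2.8421709430404e-14*b^7 - 21.133072*b^6 + 219.954048*b^5 + 39.4790159999999*b^4 - 243.405568*b^3 + 536.900412*b^2 - 50.227488*b - 14.00291)/(20.570824*b^9 - 28.829184*b^8 + 29.00838*b^7 - 83.284448*b^6 + 69.592902*b^5 - 49.954272*b^4 + 88.034493*b^3 - 37.872312*b^2 + 18.136512*b - 25.934336)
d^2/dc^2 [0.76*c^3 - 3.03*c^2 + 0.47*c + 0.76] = 4.56*c - 6.06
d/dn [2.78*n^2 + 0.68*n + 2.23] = 5.56*n + 0.68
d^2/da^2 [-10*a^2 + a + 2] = -20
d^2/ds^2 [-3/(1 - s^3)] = 18*s*(2*s^3 + 1)/(s^3 - 1)^3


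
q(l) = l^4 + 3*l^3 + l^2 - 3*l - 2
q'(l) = 4*l^3 + 9*l^2 + 2*l - 3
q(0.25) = -2.64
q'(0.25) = -1.88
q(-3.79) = 66.74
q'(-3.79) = -99.06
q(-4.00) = 90.00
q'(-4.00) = -123.00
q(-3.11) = 20.31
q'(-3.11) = -42.49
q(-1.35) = -0.19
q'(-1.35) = 0.86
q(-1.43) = -0.26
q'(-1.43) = 0.85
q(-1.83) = -0.33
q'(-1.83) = -1.03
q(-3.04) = 17.49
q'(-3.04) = -38.28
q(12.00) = 26026.00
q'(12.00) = 8229.00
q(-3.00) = 16.00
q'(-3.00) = -36.00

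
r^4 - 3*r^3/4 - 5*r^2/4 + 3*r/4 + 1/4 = (r - 1)^2*(r + 1/4)*(r + 1)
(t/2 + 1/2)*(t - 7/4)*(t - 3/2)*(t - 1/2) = t^4/2 - 11*t^3/8 + t^2/4 + 47*t/32 - 21/32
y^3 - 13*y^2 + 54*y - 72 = (y - 6)*(y - 4)*(y - 3)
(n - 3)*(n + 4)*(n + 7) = n^3 + 8*n^2 - 5*n - 84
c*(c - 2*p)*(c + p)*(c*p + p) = c^4*p - c^3*p^2 + c^3*p - 2*c^2*p^3 - c^2*p^2 - 2*c*p^3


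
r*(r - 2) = r^2 - 2*r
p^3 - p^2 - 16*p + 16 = (p - 4)*(p - 1)*(p + 4)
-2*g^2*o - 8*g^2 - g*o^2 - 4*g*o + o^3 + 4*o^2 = (-2*g + o)*(g + o)*(o + 4)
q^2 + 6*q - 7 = (q - 1)*(q + 7)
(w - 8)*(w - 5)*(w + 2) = w^3 - 11*w^2 + 14*w + 80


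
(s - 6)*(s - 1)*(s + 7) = s^3 - 43*s + 42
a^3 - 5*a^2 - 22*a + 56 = (a - 7)*(a - 2)*(a + 4)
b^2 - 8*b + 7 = (b - 7)*(b - 1)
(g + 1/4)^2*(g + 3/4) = g^3 + 5*g^2/4 + 7*g/16 + 3/64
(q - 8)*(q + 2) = q^2 - 6*q - 16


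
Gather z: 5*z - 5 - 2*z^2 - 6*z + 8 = -2*z^2 - z + 3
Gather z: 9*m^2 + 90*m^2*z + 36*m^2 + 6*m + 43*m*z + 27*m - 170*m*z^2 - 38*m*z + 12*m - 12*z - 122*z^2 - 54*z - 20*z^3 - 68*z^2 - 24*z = 45*m^2 + 45*m - 20*z^3 + z^2*(-170*m - 190) + z*(90*m^2 + 5*m - 90)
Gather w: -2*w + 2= 2 - 2*w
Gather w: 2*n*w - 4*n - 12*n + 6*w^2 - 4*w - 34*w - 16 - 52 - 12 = -16*n + 6*w^2 + w*(2*n - 38) - 80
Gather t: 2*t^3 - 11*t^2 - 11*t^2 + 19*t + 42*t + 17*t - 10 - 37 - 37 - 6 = 2*t^3 - 22*t^2 + 78*t - 90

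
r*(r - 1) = r^2 - r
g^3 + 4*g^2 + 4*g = g*(g + 2)^2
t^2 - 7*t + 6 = (t - 6)*(t - 1)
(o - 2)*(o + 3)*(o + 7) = o^3 + 8*o^2 + o - 42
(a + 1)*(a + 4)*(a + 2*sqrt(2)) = a^3 + 2*sqrt(2)*a^2 + 5*a^2 + 4*a + 10*sqrt(2)*a + 8*sqrt(2)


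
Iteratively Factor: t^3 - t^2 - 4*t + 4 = (t + 2)*(t^2 - 3*t + 2) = (t - 2)*(t + 2)*(t - 1)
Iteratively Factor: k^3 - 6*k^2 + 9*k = (k)*(k^2 - 6*k + 9) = k*(k - 3)*(k - 3)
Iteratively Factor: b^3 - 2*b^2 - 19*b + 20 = (b + 4)*(b^2 - 6*b + 5) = (b - 1)*(b + 4)*(b - 5)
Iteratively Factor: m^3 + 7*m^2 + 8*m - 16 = (m - 1)*(m^2 + 8*m + 16) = (m - 1)*(m + 4)*(m + 4)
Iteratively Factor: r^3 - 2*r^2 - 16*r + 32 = (r - 4)*(r^2 + 2*r - 8) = (r - 4)*(r + 4)*(r - 2)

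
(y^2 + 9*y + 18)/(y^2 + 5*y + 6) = (y + 6)/(y + 2)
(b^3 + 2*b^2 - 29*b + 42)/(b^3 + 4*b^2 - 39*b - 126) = (b^2 - 5*b + 6)/(b^2 - 3*b - 18)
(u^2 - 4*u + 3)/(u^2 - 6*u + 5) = (u - 3)/(u - 5)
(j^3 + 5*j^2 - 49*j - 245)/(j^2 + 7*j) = j - 2 - 35/j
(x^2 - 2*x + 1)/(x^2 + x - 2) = (x - 1)/(x + 2)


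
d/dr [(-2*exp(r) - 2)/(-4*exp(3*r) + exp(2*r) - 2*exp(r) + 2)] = 2*(-2*(exp(r) + 1)*(6*exp(2*r) - exp(r) + 1) + 4*exp(3*r) - exp(2*r) + 2*exp(r) - 2)*exp(r)/(4*exp(3*r) - exp(2*r) + 2*exp(r) - 2)^2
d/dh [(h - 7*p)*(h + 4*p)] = 2*h - 3*p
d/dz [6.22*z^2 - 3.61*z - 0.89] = 12.44*z - 3.61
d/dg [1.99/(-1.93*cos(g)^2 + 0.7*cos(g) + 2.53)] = (1.393 - 7.6814*cos(g))*sin(g)/(-1.93*cos(g)^2 + 0.7*cos(g) + 2.53)^2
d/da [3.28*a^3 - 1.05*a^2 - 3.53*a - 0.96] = 9.84*a^2 - 2.1*a - 3.53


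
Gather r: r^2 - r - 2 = r^2 - r - 2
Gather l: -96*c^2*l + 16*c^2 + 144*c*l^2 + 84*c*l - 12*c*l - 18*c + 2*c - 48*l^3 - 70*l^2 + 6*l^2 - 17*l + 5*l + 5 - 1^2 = 16*c^2 - 16*c - 48*l^3 + l^2*(144*c - 64) + l*(-96*c^2 + 72*c - 12) + 4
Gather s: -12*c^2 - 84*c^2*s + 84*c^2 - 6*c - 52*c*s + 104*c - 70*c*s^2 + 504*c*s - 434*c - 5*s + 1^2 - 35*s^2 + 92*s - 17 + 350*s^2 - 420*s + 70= 72*c^2 - 336*c + s^2*(315 - 70*c) + s*(-84*c^2 + 452*c - 333) + 54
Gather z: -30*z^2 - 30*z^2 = -60*z^2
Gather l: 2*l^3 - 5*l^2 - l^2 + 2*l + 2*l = 2*l^3 - 6*l^2 + 4*l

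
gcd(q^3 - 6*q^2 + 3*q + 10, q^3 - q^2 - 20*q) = q - 5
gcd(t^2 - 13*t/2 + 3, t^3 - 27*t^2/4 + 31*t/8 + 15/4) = t - 6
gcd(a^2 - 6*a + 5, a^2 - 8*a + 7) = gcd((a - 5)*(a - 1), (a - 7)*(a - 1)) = a - 1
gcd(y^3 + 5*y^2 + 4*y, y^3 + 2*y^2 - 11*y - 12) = y^2 + 5*y + 4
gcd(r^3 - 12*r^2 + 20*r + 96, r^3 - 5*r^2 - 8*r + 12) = r^2 - 4*r - 12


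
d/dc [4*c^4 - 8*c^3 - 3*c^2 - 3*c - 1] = 16*c^3 - 24*c^2 - 6*c - 3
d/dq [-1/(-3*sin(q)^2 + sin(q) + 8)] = (1 - 6*sin(q))*cos(q)/(-3*sin(q)^2 + sin(q) + 8)^2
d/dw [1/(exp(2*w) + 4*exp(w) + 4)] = 2*(-exp(w) - 2)*exp(w)/(exp(2*w) + 4*exp(w) + 4)^2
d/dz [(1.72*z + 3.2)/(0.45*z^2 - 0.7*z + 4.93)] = (-0.774*z^2 - 2.88*z + 10.7196)/(0.2025*z^4 - 0.63*z^3 + 4.927*z^2 - 6.902*z + 24.3049)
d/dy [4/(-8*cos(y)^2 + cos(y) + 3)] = 4*(1 - 16*cos(y))*sin(y)/(-8*cos(y)^2 + cos(y) + 3)^2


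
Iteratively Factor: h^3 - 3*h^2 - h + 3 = (h - 3)*(h^2 - 1) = (h - 3)*(h + 1)*(h - 1)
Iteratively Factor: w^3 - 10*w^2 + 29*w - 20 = (w - 5)*(w^2 - 5*w + 4) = (w - 5)*(w - 1)*(w - 4)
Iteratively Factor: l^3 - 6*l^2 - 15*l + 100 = (l - 5)*(l^2 - l - 20) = (l - 5)^2*(l + 4)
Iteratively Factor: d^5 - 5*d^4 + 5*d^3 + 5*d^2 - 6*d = (d)*(d^4 - 5*d^3 + 5*d^2 + 5*d - 6) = d*(d - 2)*(d^3 - 3*d^2 - d + 3) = d*(d - 2)*(d + 1)*(d^2 - 4*d + 3) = d*(d - 3)*(d - 2)*(d + 1)*(d - 1)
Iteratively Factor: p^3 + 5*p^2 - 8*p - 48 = (p - 3)*(p^2 + 8*p + 16) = (p - 3)*(p + 4)*(p + 4)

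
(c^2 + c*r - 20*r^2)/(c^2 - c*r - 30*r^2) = (-c + 4*r)/(-c + 6*r)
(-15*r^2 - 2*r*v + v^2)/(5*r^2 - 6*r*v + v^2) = (-3*r - v)/(r - v)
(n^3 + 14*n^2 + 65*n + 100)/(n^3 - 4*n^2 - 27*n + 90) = (n^2 + 9*n + 20)/(n^2 - 9*n + 18)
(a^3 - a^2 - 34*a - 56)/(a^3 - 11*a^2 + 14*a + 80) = (a^2 - 3*a - 28)/(a^2 - 13*a + 40)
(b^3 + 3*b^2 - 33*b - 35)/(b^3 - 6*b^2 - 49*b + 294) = (b^2 - 4*b - 5)/(b^2 - 13*b + 42)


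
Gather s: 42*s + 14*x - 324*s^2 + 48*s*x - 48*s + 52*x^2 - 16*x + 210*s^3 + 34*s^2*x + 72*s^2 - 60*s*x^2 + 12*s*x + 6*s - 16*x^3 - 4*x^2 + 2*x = 210*s^3 + s^2*(34*x - 252) + s*(-60*x^2 + 60*x) - 16*x^3 + 48*x^2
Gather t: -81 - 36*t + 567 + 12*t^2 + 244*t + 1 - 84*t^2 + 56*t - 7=-72*t^2 + 264*t + 480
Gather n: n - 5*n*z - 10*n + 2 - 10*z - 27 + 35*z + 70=n*(-5*z - 9) + 25*z + 45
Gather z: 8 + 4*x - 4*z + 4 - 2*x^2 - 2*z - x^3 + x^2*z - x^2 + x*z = -x^3 - 3*x^2 + 4*x + z*(x^2 + x - 6) + 12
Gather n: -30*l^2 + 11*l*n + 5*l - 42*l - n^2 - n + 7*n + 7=-30*l^2 - 37*l - n^2 + n*(11*l + 6) + 7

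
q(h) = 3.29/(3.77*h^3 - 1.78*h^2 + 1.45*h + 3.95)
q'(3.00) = -0.03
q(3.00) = 0.03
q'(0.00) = -0.31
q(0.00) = 0.83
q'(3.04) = -0.03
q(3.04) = 0.03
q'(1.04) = -0.54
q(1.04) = 0.42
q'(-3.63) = -0.01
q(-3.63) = -0.02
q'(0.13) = -0.23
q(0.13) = 0.80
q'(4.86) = -0.01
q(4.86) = 0.01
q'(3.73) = -0.01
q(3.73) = 0.02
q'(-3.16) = -0.02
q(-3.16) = -0.02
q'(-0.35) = -1.43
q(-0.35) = 1.07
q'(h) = 3.29*(-11.31*h^2 + 3.56*h - 1.45)/(3.77*h^3 - 1.78*h^2 + 1.45*h + 3.95)^2 = (-37.2099*h^2 + 11.7124*h - 4.7705)/(3.77*h^3 - 1.78*h^2 + 1.45*h + 3.95)^2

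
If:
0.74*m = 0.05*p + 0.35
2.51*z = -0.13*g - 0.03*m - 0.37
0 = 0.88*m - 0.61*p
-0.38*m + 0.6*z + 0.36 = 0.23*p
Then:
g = -3.39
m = 0.52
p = 0.76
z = 0.02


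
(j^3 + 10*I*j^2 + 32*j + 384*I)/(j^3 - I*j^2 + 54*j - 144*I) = (j + 8*I)/(j - 3*I)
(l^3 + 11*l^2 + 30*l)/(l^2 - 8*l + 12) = l*(l^2 + 11*l + 30)/(l^2 - 8*l + 12)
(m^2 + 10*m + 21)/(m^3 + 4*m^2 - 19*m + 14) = (m + 3)/(m^2 - 3*m + 2)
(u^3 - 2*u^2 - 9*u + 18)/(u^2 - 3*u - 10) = (-u^3 + 2*u^2 + 9*u - 18)/(-u^2 + 3*u + 10)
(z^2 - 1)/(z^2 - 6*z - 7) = (z - 1)/(z - 7)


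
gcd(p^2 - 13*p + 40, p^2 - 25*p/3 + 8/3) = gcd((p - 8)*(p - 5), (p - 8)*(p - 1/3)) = p - 8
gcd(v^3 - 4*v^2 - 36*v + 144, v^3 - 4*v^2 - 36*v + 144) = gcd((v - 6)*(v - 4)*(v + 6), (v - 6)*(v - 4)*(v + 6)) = v^3 - 4*v^2 - 36*v + 144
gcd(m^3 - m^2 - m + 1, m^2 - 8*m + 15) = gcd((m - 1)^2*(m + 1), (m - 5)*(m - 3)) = 1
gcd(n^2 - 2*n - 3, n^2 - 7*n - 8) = n + 1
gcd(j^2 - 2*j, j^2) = j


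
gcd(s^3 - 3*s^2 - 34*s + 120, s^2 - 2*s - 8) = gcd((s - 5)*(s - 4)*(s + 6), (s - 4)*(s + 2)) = s - 4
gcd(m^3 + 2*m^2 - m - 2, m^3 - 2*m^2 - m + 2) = m^2 - 1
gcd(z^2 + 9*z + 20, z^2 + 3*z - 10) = z + 5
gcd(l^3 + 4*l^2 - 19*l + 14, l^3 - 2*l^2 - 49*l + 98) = l^2 + 5*l - 14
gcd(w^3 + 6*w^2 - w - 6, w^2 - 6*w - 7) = w + 1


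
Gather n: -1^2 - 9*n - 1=-9*n - 2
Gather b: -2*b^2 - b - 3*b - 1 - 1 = -2*b^2 - 4*b - 2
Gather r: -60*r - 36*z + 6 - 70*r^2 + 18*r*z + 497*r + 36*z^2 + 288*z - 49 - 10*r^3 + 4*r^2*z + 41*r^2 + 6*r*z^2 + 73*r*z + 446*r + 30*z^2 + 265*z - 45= -10*r^3 + r^2*(4*z - 29) + r*(6*z^2 + 91*z + 883) + 66*z^2 + 517*z - 88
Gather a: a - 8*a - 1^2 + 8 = 7 - 7*a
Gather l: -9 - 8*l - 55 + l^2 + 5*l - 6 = l^2 - 3*l - 70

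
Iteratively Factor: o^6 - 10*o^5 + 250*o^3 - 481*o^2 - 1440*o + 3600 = (o - 4)*(o^5 - 6*o^4 - 24*o^3 + 154*o^2 + 135*o - 900) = (o - 4)*(o + 3)*(o^4 - 9*o^3 + 3*o^2 + 145*o - 300) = (o - 4)*(o + 3)*(o + 4)*(o^3 - 13*o^2 + 55*o - 75) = (o - 5)*(o - 4)*(o + 3)*(o + 4)*(o^2 - 8*o + 15) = (o - 5)*(o - 4)*(o - 3)*(o + 3)*(o + 4)*(o - 5)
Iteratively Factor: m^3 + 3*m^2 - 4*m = (m)*(m^2 + 3*m - 4) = m*(m + 4)*(m - 1)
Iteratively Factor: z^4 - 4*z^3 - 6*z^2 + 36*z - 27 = (z + 3)*(z^3 - 7*z^2 + 15*z - 9) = (z - 1)*(z + 3)*(z^2 - 6*z + 9) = (z - 3)*(z - 1)*(z + 3)*(z - 3)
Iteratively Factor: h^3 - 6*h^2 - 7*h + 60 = (h - 4)*(h^2 - 2*h - 15) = (h - 5)*(h - 4)*(h + 3)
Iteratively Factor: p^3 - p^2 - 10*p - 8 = (p + 1)*(p^2 - 2*p - 8) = (p - 4)*(p + 1)*(p + 2)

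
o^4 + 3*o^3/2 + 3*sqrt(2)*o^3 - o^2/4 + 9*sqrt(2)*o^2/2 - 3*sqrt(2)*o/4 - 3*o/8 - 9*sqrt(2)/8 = (o - 1/2)*(o + 1/2)*(o + 3/2)*(o + 3*sqrt(2))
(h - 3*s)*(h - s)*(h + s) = h^3 - 3*h^2*s - h*s^2 + 3*s^3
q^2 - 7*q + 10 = (q - 5)*(q - 2)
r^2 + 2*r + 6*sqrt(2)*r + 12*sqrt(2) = (r + 2)*(r + 6*sqrt(2))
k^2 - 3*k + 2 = (k - 2)*(k - 1)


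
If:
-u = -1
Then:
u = 1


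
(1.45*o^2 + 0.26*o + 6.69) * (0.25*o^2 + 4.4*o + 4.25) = 0.3625*o^4 + 6.445*o^3 + 8.979*o^2 + 30.541*o + 28.4325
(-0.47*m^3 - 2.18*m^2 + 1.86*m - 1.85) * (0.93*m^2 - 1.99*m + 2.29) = -0.4371*m^5 - 1.0921*m^4 + 4.9917*m^3 - 10.4141*m^2 + 7.9409*m - 4.2365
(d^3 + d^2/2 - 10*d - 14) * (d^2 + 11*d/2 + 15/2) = d^5 + 6*d^4 + d^3/4 - 261*d^2/4 - 152*d - 105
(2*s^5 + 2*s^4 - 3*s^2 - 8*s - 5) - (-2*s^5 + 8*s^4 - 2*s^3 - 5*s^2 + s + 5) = 4*s^5 - 6*s^4 + 2*s^3 + 2*s^2 - 9*s - 10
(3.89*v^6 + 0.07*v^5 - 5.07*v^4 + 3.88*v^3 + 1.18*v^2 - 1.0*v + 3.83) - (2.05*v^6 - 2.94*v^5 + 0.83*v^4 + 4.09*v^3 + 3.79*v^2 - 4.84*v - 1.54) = 1.84*v^6 + 3.01*v^5 - 5.9*v^4 - 0.21*v^3 - 2.61*v^2 + 3.84*v + 5.37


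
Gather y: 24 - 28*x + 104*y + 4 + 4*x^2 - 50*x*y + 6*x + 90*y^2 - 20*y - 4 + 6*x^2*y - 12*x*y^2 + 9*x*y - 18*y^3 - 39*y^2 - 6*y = 4*x^2 - 22*x - 18*y^3 + y^2*(51 - 12*x) + y*(6*x^2 - 41*x + 78) + 24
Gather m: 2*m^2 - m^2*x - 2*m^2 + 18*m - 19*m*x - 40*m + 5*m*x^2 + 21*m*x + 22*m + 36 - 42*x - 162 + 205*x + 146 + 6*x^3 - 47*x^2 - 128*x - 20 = -m^2*x + m*(5*x^2 + 2*x) + 6*x^3 - 47*x^2 + 35*x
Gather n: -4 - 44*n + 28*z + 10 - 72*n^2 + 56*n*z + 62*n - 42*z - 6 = -72*n^2 + n*(56*z + 18) - 14*z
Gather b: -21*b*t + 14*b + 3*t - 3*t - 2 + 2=b*(14 - 21*t)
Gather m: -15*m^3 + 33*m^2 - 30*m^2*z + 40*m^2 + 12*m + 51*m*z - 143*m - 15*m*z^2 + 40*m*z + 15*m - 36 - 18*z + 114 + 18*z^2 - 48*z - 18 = -15*m^3 + m^2*(73 - 30*z) + m*(-15*z^2 + 91*z - 116) + 18*z^2 - 66*z + 60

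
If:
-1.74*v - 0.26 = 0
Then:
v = -0.15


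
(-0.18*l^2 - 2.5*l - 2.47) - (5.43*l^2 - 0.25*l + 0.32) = -5.61*l^2 - 2.25*l - 2.79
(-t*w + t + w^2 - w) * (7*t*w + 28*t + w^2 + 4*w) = -7*t^2*w^2 - 21*t^2*w + 28*t^2 + 6*t*w^3 + 18*t*w^2 - 24*t*w + w^4 + 3*w^3 - 4*w^2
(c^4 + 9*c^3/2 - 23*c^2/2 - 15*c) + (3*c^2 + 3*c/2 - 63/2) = c^4 + 9*c^3/2 - 17*c^2/2 - 27*c/2 - 63/2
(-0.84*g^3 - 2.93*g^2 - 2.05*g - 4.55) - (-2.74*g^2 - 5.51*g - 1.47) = -0.84*g^3 - 0.19*g^2 + 3.46*g - 3.08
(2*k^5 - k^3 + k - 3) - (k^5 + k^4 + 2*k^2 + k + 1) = k^5 - k^4 - k^3 - 2*k^2 - 4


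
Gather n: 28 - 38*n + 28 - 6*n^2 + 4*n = -6*n^2 - 34*n + 56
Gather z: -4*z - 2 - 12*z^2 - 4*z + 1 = -12*z^2 - 8*z - 1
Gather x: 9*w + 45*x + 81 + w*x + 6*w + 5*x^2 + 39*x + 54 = 15*w + 5*x^2 + x*(w + 84) + 135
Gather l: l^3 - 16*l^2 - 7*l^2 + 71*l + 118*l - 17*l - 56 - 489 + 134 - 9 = l^3 - 23*l^2 + 172*l - 420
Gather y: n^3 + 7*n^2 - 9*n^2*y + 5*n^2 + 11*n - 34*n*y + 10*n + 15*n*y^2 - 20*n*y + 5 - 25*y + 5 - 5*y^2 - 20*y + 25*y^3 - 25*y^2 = n^3 + 12*n^2 + 21*n + 25*y^3 + y^2*(15*n - 30) + y*(-9*n^2 - 54*n - 45) + 10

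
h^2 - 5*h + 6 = (h - 3)*(h - 2)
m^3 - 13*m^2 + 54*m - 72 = (m - 6)*(m - 4)*(m - 3)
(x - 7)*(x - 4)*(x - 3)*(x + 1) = x^4 - 13*x^3 + 47*x^2 - 23*x - 84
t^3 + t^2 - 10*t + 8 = (t - 2)*(t - 1)*(t + 4)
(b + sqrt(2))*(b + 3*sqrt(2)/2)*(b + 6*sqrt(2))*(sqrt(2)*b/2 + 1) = sqrt(2)*b^4/2 + 19*b^3/2 + 25*sqrt(2)*b^2 + 51*b + 18*sqrt(2)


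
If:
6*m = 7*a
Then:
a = 6*m/7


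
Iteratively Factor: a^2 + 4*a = (a)*(a + 4)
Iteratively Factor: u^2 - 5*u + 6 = (u - 3)*(u - 2)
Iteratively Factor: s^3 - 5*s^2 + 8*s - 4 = (s - 1)*(s^2 - 4*s + 4) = (s - 2)*(s - 1)*(s - 2)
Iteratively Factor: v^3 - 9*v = (v)*(v^2 - 9) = v*(v + 3)*(v - 3)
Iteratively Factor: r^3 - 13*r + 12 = (r + 4)*(r^2 - 4*r + 3) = (r - 1)*(r + 4)*(r - 3)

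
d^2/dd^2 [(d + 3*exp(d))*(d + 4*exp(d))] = 7*d*exp(d) + 48*exp(2*d) + 14*exp(d) + 2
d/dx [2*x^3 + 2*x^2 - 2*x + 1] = 6*x^2 + 4*x - 2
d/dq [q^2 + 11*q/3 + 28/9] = 2*q + 11/3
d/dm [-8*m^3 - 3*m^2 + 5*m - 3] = -24*m^2 - 6*m + 5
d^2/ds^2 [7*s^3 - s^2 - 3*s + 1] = 42*s - 2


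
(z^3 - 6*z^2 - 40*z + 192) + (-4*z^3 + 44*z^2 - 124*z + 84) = -3*z^3 + 38*z^2 - 164*z + 276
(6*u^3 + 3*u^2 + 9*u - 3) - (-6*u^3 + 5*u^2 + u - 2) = 12*u^3 - 2*u^2 + 8*u - 1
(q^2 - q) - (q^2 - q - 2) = 2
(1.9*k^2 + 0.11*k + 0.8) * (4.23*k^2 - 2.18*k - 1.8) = 8.037*k^4 - 3.6767*k^3 - 0.2758*k^2 - 1.942*k - 1.44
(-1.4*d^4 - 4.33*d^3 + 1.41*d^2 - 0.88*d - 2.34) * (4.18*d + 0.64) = -5.852*d^5 - 18.9954*d^4 + 3.1226*d^3 - 2.776*d^2 - 10.3444*d - 1.4976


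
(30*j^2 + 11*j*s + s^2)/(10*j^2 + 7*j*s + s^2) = (6*j + s)/(2*j + s)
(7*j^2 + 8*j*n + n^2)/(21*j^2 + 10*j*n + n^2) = (j + n)/(3*j + n)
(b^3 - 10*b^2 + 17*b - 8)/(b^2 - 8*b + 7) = (b^2 - 9*b + 8)/(b - 7)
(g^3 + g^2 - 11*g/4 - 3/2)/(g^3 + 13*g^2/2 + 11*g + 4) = (g - 3/2)/(g + 4)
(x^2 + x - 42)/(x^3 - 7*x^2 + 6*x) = (x + 7)/(x*(x - 1))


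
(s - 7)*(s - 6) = s^2 - 13*s + 42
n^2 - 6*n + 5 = (n - 5)*(n - 1)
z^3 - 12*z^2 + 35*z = z*(z - 7)*(z - 5)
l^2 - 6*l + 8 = (l - 4)*(l - 2)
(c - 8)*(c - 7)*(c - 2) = c^3 - 17*c^2 + 86*c - 112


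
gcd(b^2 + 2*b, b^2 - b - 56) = 1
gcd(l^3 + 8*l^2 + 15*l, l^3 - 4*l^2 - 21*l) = l^2 + 3*l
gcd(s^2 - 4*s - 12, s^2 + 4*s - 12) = 1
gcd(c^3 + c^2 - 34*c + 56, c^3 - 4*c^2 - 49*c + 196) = c^2 + 3*c - 28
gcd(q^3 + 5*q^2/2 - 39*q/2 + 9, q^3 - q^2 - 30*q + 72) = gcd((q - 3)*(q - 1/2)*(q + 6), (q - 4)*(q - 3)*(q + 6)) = q^2 + 3*q - 18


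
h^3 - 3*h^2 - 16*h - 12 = (h - 6)*(h + 1)*(h + 2)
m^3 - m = m*(m - 1)*(m + 1)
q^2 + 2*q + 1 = (q + 1)^2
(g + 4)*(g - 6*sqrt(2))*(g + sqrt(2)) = g^3 - 5*sqrt(2)*g^2 + 4*g^2 - 20*sqrt(2)*g - 12*g - 48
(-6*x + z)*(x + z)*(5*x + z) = -30*x^3 - 31*x^2*z + z^3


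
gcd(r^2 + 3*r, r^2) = r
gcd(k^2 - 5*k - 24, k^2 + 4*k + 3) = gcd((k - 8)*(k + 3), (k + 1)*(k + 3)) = k + 3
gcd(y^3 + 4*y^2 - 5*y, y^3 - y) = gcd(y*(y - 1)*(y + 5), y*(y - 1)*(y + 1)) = y^2 - y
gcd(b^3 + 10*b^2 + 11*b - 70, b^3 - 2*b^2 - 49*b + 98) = b^2 + 5*b - 14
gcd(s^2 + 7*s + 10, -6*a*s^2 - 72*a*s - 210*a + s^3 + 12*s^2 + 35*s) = s + 5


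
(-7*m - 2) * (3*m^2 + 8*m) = -21*m^3 - 62*m^2 - 16*m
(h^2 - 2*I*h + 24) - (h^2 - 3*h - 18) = 3*h - 2*I*h + 42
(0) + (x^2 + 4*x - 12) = x^2 + 4*x - 12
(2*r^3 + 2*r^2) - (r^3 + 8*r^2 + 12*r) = r^3 - 6*r^2 - 12*r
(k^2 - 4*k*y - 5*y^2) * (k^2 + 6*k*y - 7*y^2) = k^4 + 2*k^3*y - 36*k^2*y^2 - 2*k*y^3 + 35*y^4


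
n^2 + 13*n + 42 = (n + 6)*(n + 7)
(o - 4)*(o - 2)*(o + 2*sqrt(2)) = o^3 - 6*o^2 + 2*sqrt(2)*o^2 - 12*sqrt(2)*o + 8*o + 16*sqrt(2)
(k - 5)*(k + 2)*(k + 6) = k^3 + 3*k^2 - 28*k - 60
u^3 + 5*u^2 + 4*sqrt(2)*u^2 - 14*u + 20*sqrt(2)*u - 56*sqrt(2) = (u - 2)*(u + 7)*(u + 4*sqrt(2))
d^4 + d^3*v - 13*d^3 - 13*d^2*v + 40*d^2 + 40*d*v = d*(d - 8)*(d - 5)*(d + v)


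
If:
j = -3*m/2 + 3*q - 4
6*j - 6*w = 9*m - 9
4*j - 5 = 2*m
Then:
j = 21/8 - w/2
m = 11/4 - w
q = 43/12 - 2*w/3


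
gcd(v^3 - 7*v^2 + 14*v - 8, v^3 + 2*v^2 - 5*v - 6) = v - 2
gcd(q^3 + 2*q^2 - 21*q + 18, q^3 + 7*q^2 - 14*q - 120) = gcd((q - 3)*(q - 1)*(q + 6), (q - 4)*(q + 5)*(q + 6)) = q + 6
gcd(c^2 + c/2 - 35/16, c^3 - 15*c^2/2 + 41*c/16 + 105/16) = c - 5/4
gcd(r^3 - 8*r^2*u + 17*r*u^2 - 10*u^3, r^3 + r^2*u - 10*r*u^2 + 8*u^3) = r^2 - 3*r*u + 2*u^2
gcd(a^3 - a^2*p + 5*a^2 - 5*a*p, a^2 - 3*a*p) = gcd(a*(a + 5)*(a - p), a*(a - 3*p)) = a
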